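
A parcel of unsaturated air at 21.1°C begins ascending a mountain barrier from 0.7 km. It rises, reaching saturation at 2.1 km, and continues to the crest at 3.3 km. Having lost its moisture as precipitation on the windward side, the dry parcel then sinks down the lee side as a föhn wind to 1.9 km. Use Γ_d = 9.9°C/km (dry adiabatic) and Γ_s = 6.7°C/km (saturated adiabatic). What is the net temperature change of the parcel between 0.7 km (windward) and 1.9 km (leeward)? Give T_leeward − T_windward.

-8.04°C

700–2100 m, dry: Δz = 1.4 km ⇒ ΔT = -13.86°C; T = 7.24°C
2100–3300 m, saturated: Δz = 1.2 km ⇒ ΔT = -8.04°C; T = -0.8°C
3300–1900 m, dry descent: Δz = 1.4 km ⇒ ΔT = +13.86°C; T = 13.06°C
Net change vs windward start: 13.06 − 21.1 = -8.04°C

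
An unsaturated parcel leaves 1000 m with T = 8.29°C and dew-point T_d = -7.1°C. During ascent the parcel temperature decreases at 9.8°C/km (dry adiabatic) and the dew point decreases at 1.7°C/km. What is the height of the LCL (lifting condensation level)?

2900 m

T and T_d converge at 9.8 − 1.7 = 8.1°C per km
Height above start = (8.29 − (-7.1)) / 8.1 = 1.9 km
LCL altitude = 1000 m + 1900 m = 2900 m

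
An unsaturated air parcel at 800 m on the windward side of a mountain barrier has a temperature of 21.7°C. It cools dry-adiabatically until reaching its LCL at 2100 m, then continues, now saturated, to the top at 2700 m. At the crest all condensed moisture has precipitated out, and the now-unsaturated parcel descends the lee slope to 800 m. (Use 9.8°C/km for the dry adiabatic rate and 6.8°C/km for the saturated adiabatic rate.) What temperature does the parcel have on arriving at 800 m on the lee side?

23.5°C

800 → 2100 m (dry, 9.8°C/km): ΔT = -9.8 × 1.3 = -12.74°C → T = 8.96°C
2100 → 2700 m (saturated, 6.8°C/km): ΔT = -6.8 × 0.6 = -4.08°C → T = 4.88°C
2700 → 800 m (dry descent, 9.8°C/km): ΔT = +9.8 × 1.9 = +18.62°C → T = 23.5°C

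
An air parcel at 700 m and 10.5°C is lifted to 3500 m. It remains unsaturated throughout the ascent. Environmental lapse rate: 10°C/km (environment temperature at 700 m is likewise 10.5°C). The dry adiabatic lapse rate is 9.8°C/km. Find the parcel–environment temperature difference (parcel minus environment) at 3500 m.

Parcel:
  700–3500 m, dry: Δz = 2.8 km ⇒ ΔT = -27.44°C; T = -16.94°C
Environment:
  700–3500 m, environment: Δz = 2.8 km ⇒ ΔT = -28°C; T = -17.5°C
T_parcel − T_env = -16.94 − (-17.5) = +0.56°C

+0.56°C (parcel warmer than environment)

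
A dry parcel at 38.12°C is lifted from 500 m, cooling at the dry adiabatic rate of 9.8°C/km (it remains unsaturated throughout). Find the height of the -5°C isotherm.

Height above start = (38.12 − (-5)) / 9.8 = 4.4 km
Altitude = 500 m + 4400 m = 4900 m

4900 m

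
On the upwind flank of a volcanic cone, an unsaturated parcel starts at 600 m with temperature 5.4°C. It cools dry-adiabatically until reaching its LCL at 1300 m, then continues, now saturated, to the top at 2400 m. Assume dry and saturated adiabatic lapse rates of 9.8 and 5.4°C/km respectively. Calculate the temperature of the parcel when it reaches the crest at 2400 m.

From 600 m to 1300 m (dry): cools by 9.8 × 0.7 = 6.86°C, giving -1.46°C.
From 1300 m to 2400 m (saturated): cools by 5.4 × 1.1 = 5.94°C, giving -7.4°C.

-7.4°C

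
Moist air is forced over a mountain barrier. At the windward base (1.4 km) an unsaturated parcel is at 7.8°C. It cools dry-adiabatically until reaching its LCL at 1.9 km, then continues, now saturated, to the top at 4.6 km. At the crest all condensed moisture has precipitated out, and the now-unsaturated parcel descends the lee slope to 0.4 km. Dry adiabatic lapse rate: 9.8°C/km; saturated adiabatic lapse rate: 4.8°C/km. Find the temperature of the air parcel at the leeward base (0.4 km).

1400 → 1900 m (dry, 9.8°C/km): ΔT = -9.8 × 0.5 = -4.9°C → T = 2.9°C
1900 → 4600 m (saturated, 4.8°C/km): ΔT = -4.8 × 2.7 = -12.96°C → T = -10.06°C
4600 → 400 m (dry descent, 9.8°C/km): ΔT = +9.8 × 4.2 = +41.16°C → T = 31.1°C

31.1°C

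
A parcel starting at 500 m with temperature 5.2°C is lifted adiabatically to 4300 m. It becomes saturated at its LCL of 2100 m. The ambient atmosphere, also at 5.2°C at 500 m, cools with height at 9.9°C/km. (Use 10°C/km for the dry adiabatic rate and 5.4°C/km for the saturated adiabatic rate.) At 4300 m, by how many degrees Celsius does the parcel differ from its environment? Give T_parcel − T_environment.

Parcel:
  500–2100 m, dry: Δz = 1.6 km ⇒ ΔT = -16°C; T = -10.8°C
  2100–4300 m, saturated: Δz = 2.2 km ⇒ ΔT = -11.88°C; T = -22.68°C
Environment:
  500–4300 m, environment: Δz = 3.8 km ⇒ ΔT = -37.62°C; T = -32.42°C
T_parcel − T_env = -22.68 − (-32.42) = +9.74°C

+9.74°C (parcel warmer than environment)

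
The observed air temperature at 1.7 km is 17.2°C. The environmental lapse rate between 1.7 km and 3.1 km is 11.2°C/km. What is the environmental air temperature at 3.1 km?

1.52°C

Environmental to 3100 m: -11.2 × 1.4 km = -15.68°C, so T = 1.52°C.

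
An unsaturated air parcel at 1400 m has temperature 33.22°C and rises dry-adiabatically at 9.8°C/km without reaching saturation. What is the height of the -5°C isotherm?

Height above start = (33.22 − (-5)) / 9.8 = 3.9 km
Altitude = 1400 m + 3900 m = 5300 m

5300 m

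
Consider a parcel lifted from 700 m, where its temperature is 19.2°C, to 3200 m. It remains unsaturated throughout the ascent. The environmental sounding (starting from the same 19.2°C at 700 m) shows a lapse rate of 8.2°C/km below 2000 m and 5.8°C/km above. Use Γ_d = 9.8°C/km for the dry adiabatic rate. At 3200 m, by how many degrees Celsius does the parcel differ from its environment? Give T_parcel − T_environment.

Parcel:
  Dry to 3200 m: -9.8 × 2.5 km = -24.5°C, so T = -5.3°C.
Environment:
  Environment, lower layer to 2000 m: -8.2 × 1.3 km = -10.66°C, so T = 8.54°C.
  Environment, upper layer to 3200 m: -5.8 × 1.2 km = -6.96°C, so T = 1.58°C.
T_parcel − T_env = -5.3 − 1.58 = -6.88°C

-6.88°C (parcel cooler than environment)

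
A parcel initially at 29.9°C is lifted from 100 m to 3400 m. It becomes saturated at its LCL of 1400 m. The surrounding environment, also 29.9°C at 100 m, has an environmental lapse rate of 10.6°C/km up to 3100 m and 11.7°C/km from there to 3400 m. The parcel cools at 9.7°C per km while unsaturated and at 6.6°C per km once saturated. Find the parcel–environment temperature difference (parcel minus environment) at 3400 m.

+9.5°C (parcel warmer than environment)

Parcel:
  100 → 1400 m (dry, 9.7°C/km): ΔT = -9.7 × 1.3 = -12.61°C → T = 17.29°C
  1400 → 3400 m (saturated, 6.6°C/km): ΔT = -6.6 × 2 = -13.2°C → T = 4.09°C
Environment:
  100 → 3100 m (environment, lower layer, 10.6°C/km): ΔT = -10.6 × 3 = -31.8°C → T = -1.9°C
  3100 → 3400 m (environment, upper layer, 11.7°C/km): ΔT = -11.7 × 0.3 = -3.51°C → T = -5.41°C
T_parcel − T_env = 4.09 − (-5.41) = +9.5°C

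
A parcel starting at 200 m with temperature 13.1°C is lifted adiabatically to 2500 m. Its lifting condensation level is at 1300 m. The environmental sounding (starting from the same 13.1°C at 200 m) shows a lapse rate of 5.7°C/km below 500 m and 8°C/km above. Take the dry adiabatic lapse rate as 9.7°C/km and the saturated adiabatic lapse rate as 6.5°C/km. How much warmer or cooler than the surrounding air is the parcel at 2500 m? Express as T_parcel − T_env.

Parcel:
  From 200 m to 1300 m (dry): cools by 9.7 × 1.1 = 10.67°C, giving 2.43°C.
  From 1300 m to 2500 m (saturated): cools by 6.5 × 1.2 = 7.8°C, giving -5.37°C.
Environment:
  From 200 m to 500 m (environment, lower layer): cools by 5.7 × 0.3 = 1.71°C, giving 11.39°C.
  From 500 m to 2500 m (environment, upper layer): cools by 8 × 2 = 16°C, giving -4.61°C.
T_parcel − T_env = -5.37 − (-4.61) = -0.76°C

-0.76°C (parcel cooler than environment)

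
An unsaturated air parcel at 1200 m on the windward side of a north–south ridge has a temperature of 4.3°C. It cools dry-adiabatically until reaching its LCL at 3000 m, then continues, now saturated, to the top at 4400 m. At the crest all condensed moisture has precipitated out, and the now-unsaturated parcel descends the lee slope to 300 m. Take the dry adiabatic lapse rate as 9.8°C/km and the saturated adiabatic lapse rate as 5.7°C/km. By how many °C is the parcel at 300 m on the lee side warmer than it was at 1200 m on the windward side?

From 1200 m to 3000 m (dry): cools by 9.8 × 1.8 = 17.64°C, giving -13.34°C.
From 3000 m to 4400 m (saturated): cools by 5.7 × 1.4 = 7.98°C, giving -21.32°C.
From 4400 m to 300 m (dry descent): warms by 9.8 × 4.1 = 40.18°C, giving 18.86°C.
Net change vs windward start: 18.86 − 4.3 = +14.56°C

+14.56°C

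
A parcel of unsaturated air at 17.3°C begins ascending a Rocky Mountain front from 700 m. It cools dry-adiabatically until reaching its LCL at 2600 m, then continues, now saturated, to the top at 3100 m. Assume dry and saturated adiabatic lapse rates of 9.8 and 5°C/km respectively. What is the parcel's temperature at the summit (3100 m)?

-3.82°C

700–2600 m, dry: Δz = 1.9 km ⇒ ΔT = -18.62°C; T = -1.32°C
2600–3100 m, saturated: Δz = 0.5 km ⇒ ΔT = -2.5°C; T = -3.82°C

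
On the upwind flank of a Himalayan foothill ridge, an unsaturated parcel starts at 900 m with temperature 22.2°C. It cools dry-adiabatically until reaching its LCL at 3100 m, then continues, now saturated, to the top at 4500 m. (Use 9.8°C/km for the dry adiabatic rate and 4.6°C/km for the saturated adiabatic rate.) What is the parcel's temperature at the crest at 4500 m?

900–3100 m, dry: Δz = 2.2 km ⇒ ΔT = -21.56°C; T = 0.64°C
3100–4500 m, saturated: Δz = 1.4 km ⇒ ΔT = -6.44°C; T = -5.8°C

-5.8°C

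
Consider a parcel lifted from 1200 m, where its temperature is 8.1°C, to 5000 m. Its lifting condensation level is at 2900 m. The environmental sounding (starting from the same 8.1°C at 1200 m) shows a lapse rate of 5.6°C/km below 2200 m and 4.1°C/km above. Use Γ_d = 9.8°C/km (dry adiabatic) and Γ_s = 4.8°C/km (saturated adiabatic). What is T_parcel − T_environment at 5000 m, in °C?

Parcel:
  From 1200 m to 2900 m (dry): cools by 9.8 × 1.7 = 16.66°C, giving -8.56°C.
  From 2900 m to 5000 m (saturated): cools by 4.8 × 2.1 = 10.08°C, giving -18.64°C.
Environment:
  From 1200 m to 2200 m (environment, lower layer): cools by 5.6 × 1 = 5.6°C, giving 2.5°C.
  From 2200 m to 5000 m (environment, upper layer): cools by 4.1 × 2.8 = 11.48°C, giving -8.98°C.
T_parcel − T_env = -18.64 − (-8.98) = -9.66°C

-9.66°C (parcel cooler than environment)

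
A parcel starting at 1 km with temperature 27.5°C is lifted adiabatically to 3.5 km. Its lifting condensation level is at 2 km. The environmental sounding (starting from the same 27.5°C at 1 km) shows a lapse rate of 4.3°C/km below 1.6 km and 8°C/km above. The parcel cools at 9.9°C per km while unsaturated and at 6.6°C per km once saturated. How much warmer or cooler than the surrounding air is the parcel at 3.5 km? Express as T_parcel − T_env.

-2.02°C (parcel cooler than environment)

Parcel:
  Dry to 2000 m: -9.9 × 1 km = -9.9°C, so T = 17.6°C.
  Saturated to 3500 m: -6.6 × 1.5 km = -9.9°C, so T = 7.7°C.
Environment:
  Environment, lower layer to 1600 m: -4.3 × 0.6 km = -2.58°C, so T = 24.92°C.
  Environment, upper layer to 3500 m: -8 × 1.9 km = -15.2°C, so T = 9.72°C.
T_parcel − T_env = 7.7 − 9.72 = -2.02°C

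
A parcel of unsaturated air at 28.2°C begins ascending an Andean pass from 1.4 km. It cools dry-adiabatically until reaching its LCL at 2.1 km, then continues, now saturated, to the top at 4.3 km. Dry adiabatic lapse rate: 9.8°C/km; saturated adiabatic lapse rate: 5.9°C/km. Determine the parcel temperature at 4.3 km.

From 1400 m to 2100 m (dry): cools by 9.8 × 0.7 = 6.86°C, giving 21.34°C.
From 2100 m to 4300 m (saturated): cools by 5.9 × 2.2 = 12.98°C, giving 8.36°C.

8.36°C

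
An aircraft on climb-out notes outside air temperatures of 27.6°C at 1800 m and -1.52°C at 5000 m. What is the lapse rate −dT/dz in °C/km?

9.1°C/km

Γ = −ΔT/Δz = (27.6 − (-1.52)) / (5000 − 1800) m
  = 29.12°C / 3.2 km = 9.1°C/km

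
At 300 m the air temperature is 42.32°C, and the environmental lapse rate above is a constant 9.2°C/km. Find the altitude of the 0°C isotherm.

Height above start = (42.32 − 0) / 9.2 = 4.6 km
Altitude = 300 m + 4600 m = 4900 m

4900 m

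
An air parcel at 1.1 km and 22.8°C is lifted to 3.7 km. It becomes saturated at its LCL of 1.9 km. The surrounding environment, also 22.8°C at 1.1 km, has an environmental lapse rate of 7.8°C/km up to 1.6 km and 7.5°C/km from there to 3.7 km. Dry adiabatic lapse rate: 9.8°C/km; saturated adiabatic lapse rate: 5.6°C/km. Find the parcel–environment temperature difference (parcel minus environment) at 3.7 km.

+1.73°C (parcel warmer than environment)

Parcel:
  1100 → 1900 m (dry, 9.8°C/km): ΔT = -9.8 × 0.8 = -7.84°C → T = 14.96°C
  1900 → 3700 m (saturated, 5.6°C/km): ΔT = -5.6 × 1.8 = -10.08°C → T = 4.88°C
Environment:
  1100 → 1600 m (environment, lower layer, 7.8°C/km): ΔT = -7.8 × 0.5 = -3.9°C → T = 18.9°C
  1600 → 3700 m (environment, upper layer, 7.5°C/km): ΔT = -7.5 × 2.1 = -15.75°C → T = 3.15°C
T_parcel − T_env = 4.88 − 3.15 = +1.73°C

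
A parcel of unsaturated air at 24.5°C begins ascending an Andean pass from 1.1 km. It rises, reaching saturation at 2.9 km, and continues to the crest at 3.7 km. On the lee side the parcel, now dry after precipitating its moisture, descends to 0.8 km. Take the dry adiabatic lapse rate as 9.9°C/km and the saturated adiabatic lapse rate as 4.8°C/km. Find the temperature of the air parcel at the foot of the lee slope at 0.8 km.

31.55°C

Dry to 2900 m: -9.9 × 1.8 km = -17.82°C, so T = 6.68°C.
Saturated to 3700 m: -4.8 × 0.8 km = -3.84°C, so T = 2.84°C.
Dry descent to 800 m: +9.9 × 2.9 km = +28.71°C, so T = 31.55°C.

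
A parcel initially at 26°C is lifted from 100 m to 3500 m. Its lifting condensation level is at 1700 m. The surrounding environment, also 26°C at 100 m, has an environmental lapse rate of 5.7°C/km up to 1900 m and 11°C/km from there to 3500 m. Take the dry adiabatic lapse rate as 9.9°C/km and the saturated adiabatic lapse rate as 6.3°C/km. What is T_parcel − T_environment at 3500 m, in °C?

+0.68°C (parcel warmer than environment)

Parcel:
  Dry to 1700 m: -9.9 × 1.6 km = -15.84°C, so T = 10.16°C.
  Saturated to 3500 m: -6.3 × 1.8 km = -11.34°C, so T = -1.18°C.
Environment:
  Environment, lower layer to 1900 m: -5.7 × 1.8 km = -10.26°C, so T = 15.74°C.
  Environment, upper layer to 3500 m: -11 × 1.6 km = -17.6°C, so T = -1.86°C.
T_parcel − T_env = -1.18 − (-1.86) = +0.68°C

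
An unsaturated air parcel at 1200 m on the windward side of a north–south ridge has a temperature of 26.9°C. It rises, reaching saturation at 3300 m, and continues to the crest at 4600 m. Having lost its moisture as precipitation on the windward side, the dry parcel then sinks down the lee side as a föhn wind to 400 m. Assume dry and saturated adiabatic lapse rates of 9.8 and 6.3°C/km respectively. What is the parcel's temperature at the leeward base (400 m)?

Dry to 3300 m: -9.8 × 2.1 km = -20.58°C, so T = 6.32°C.
Saturated to 4600 m: -6.3 × 1.3 km = -8.19°C, so T = -1.87°C.
Dry descent to 400 m: +9.8 × 4.2 km = +41.16°C, so T = 39.29°C.

39.29°C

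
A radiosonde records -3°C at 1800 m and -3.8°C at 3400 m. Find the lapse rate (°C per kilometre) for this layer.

Γ = −ΔT/Δz = (-3 − (-3.8)) / (3400 − 1800) m
  = 0.8°C / 1.6 km = 0.5°C/km

0.5°C/km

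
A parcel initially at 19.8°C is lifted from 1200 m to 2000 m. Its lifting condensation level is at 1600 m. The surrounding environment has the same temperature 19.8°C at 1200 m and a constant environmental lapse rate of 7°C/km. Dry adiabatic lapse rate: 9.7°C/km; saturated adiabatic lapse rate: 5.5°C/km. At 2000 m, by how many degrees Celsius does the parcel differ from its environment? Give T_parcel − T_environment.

Parcel:
  1200–1600 m, dry: Δz = 0.4 km ⇒ ΔT = -3.88°C; T = 15.92°C
  1600–2000 m, saturated: Δz = 0.4 km ⇒ ΔT = -2.2°C; T = 13.72°C
Environment:
  1200–2000 m, environment: Δz = 0.8 km ⇒ ΔT = -5.6°C; T = 14.2°C
T_parcel − T_env = 13.72 − 14.2 = -0.48°C

-0.48°C (parcel cooler than environment)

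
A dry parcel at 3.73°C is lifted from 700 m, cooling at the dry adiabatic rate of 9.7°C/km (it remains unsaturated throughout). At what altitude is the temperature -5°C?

Height above start = (3.73 − (-5)) / 9.7 = 0.9 km
Altitude = 700 m + 900 m = 1600 m

1600 m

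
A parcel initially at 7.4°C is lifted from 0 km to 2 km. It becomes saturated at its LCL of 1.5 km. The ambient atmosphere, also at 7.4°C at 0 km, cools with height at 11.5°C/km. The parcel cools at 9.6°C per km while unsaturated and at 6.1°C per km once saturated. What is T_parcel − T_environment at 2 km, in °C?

+5.55°C (parcel warmer than environment)

Parcel:
  0–1500 m, dry: Δz = 1.5 km ⇒ ΔT = -14.4°C; T = -7°C
  1500–2000 m, saturated: Δz = 0.5 km ⇒ ΔT = -3.05°C; T = -10.05°C
Environment:
  0–2000 m, environment: Δz = 2 km ⇒ ΔT = -23°C; T = -15.6°C
T_parcel − T_env = -10.05 − (-15.6) = +5.55°C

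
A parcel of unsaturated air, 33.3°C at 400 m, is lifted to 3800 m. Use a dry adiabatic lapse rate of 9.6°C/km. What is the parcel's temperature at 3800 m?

Dry adiabatic to 3800 m: -9.6 × 3.4 km = -32.64°C, so T = 0.66°C.

0.66°C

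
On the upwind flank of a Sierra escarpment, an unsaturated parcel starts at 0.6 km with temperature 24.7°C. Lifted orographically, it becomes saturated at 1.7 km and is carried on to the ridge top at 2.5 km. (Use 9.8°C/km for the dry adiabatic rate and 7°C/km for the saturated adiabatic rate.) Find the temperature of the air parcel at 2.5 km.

8.32°C

Dry to 1700 m: -9.8 × 1.1 km = -10.78°C, so T = 13.92°C.
Saturated to 2500 m: -7 × 0.8 km = -5.6°C, so T = 8.32°C.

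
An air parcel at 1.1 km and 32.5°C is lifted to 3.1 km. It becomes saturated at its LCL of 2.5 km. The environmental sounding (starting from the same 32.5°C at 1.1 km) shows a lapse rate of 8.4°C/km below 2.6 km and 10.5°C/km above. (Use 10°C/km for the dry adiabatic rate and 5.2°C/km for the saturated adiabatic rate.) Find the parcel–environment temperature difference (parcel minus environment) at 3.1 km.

+0.73°C (parcel warmer than environment)

Parcel:
  1100 → 2500 m (dry, 10°C/km): ΔT = -10 × 1.4 = -14°C → T = 18.5°C
  2500 → 3100 m (saturated, 5.2°C/km): ΔT = -5.2 × 0.6 = -3.12°C → T = 15.38°C
Environment:
  1100 → 2600 m (environment, lower layer, 8.4°C/km): ΔT = -8.4 × 1.5 = -12.6°C → T = 19.9°C
  2600 → 3100 m (environment, upper layer, 10.5°C/km): ΔT = -10.5 × 0.5 = -5.25°C → T = 14.65°C
T_parcel − T_env = 15.38 − 14.65 = +0.73°C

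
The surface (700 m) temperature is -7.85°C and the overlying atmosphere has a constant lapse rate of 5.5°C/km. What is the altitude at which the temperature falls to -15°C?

2000 m

Height above start = (-7.85 − (-15)) / 5.5 = 1.3 km
Altitude = 700 m + 1300 m = 2000 m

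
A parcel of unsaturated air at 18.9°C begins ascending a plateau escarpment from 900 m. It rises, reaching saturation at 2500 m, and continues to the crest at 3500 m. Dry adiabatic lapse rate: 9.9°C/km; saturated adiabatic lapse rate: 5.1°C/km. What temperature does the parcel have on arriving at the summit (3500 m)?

900 → 2500 m (dry, 9.9°C/km): ΔT = -9.9 × 1.6 = -15.84°C → T = 3.06°C
2500 → 3500 m (saturated, 5.1°C/km): ΔT = -5.1 × 1 = -5.1°C → T = -2.04°C

-2.04°C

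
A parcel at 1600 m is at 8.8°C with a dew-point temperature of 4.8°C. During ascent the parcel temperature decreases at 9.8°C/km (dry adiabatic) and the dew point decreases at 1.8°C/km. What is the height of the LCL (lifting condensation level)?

2100 m

T and T_d converge at 9.8 − 1.8 = 8°C per km
Height above start = (8.8 − 4.8) / 8 = 0.5 km
LCL altitude = 1600 m + 500 m = 2100 m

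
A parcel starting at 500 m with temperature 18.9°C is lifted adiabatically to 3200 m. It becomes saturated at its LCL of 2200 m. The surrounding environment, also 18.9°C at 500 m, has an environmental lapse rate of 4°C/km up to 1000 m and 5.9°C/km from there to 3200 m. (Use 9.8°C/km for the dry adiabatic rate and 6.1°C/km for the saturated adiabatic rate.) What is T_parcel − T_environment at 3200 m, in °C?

Parcel:
  500 → 2200 m (dry, 9.8°C/km): ΔT = -9.8 × 1.7 = -16.66°C → T = 2.24°C
  2200 → 3200 m (saturated, 6.1°C/km): ΔT = -6.1 × 1 = -6.1°C → T = -3.86°C
Environment:
  500 → 1000 m (environment, lower layer, 4°C/km): ΔT = -4 × 0.5 = -2°C → T = 16.9°C
  1000 → 3200 m (environment, upper layer, 5.9°C/km): ΔT = -5.9 × 2.2 = -12.98°C → T = 3.92°C
T_parcel − T_env = -3.86 − 3.92 = -7.78°C

-7.78°C (parcel cooler than environment)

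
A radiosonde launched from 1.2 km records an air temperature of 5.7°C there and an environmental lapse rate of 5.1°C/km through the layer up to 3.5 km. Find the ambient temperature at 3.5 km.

1200 → 3500 m (environmental, 5.1°C/km): ΔT = -5.1 × 2.3 = -11.73°C → T = -6.03°C

-6.03°C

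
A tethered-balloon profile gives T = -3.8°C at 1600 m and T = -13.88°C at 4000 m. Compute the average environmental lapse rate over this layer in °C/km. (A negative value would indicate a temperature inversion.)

4.2°C/km

Γ = −ΔT/Δz = (-3.8 − (-13.88)) / (4000 − 1600) m
  = 10.08°C / 2.4 km = 4.2°C/km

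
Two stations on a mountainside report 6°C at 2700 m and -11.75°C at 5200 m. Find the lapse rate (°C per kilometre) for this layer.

7.1°C/km

Γ = −ΔT/Δz = (6 − (-11.75)) / (5200 − 2700) m
  = 17.75°C / 2.5 km = 7.1°C/km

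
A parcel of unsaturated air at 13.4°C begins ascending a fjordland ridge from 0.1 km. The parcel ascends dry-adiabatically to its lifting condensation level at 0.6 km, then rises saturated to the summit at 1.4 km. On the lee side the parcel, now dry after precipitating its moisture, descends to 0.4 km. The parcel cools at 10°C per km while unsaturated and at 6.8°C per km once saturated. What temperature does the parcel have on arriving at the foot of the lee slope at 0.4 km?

100 → 600 m (dry, 10°C/km): ΔT = -10 × 0.5 = -5°C → T = 8.4°C
600 → 1400 m (saturated, 6.8°C/km): ΔT = -6.8 × 0.8 = -5.44°C → T = 2.96°C
1400 → 400 m (dry descent, 10°C/km): ΔT = +10 × 1 = +10°C → T = 12.96°C

12.96°C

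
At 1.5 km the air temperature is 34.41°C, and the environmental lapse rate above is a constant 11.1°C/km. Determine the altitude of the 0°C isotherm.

4.6 km

Height above start = (34.41 − 0) / 11.1 = 3.1 km
Altitude = 1500 m + 3100 m = 4600 m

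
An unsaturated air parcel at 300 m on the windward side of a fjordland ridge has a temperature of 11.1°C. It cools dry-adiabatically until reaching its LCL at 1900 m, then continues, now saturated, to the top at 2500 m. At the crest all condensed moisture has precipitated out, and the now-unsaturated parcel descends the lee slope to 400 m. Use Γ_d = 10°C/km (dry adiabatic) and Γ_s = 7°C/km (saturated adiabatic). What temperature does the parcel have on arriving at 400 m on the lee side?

11.9°C

Dry to 1900 m: -10 × 1.6 km = -16°C, so T = -4.9°C.
Saturated to 2500 m: -7 × 0.6 km = -4.2°C, so T = -9.1°C.
Dry descent to 400 m: +10 × 2.1 km = +21°C, so T = 11.9°C.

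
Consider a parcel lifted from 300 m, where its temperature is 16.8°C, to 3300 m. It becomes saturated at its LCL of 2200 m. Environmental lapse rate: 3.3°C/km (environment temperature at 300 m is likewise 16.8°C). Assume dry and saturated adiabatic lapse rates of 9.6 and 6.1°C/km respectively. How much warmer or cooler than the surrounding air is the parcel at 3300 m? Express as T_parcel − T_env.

-15.05°C (parcel cooler than environment)

Parcel:
  300 → 2200 m (dry, 9.6°C/km): ΔT = -9.6 × 1.9 = -18.24°C → T = -1.44°C
  2200 → 3300 m (saturated, 6.1°C/km): ΔT = -6.1 × 1.1 = -6.71°C → T = -8.15°C
Environment:
  300 → 3300 m (environment, 3.3°C/km): ΔT = -3.3 × 3 = -9.9°C → T = 6.9°C
T_parcel − T_env = -8.15 − 6.9 = -15.05°C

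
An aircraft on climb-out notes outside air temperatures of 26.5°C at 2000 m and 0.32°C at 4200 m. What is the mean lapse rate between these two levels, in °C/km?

Γ = −ΔT/Δz = (26.5 − 0.32) / (4200 − 2000) m
  = 26.18°C / 2.2 km = 11.9°C/km

11.9°C/km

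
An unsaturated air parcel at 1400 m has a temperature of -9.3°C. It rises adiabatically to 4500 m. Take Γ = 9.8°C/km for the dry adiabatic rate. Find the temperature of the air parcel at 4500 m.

-39.68°C

1400 → 4500 m (dry adiabatic, 9.8°C/km): ΔT = -9.8 × 3.1 = -30.38°C → T = -39.68°C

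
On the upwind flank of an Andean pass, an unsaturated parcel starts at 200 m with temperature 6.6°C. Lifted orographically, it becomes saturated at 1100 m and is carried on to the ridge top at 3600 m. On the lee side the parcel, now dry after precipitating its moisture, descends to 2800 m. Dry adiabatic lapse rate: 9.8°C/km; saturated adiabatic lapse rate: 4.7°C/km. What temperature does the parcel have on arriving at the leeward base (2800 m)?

200–1100 m, dry: Δz = 0.9 km ⇒ ΔT = -8.82°C; T = -2.22°C
1100–3600 m, saturated: Δz = 2.5 km ⇒ ΔT = -11.75°C; T = -13.97°C
3600–2800 m, dry descent: Δz = 0.8 km ⇒ ΔT = +7.84°C; T = -6.13°C

-6.13°C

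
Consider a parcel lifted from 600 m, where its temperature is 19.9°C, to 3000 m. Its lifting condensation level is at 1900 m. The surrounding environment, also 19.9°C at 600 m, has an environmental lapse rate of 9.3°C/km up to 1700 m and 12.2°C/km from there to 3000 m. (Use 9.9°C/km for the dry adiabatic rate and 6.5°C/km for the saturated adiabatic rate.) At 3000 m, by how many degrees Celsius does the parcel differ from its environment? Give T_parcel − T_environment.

Parcel:
  From 600 m to 1900 m (dry): cools by 9.9 × 1.3 = 12.87°C, giving 7.03°C.
  From 1900 m to 3000 m (saturated): cools by 6.5 × 1.1 = 7.15°C, giving -0.12°C.
Environment:
  From 600 m to 1700 m (environment, lower layer): cools by 9.3 × 1.1 = 10.23°C, giving 9.67°C.
  From 1700 m to 3000 m (environment, upper layer): cools by 12.2 × 1.3 = 15.86°C, giving -6.19°C.
T_parcel − T_env = -0.12 − (-6.19) = +6.07°C

+6.07°C (parcel warmer than environment)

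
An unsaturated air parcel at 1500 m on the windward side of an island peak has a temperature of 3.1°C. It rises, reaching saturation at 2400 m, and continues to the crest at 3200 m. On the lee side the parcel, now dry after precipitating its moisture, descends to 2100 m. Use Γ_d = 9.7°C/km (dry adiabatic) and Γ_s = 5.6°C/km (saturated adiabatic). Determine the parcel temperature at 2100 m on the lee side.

1500 → 2400 m (dry, 9.7°C/km): ΔT = -9.7 × 0.9 = -8.73°C → T = -5.63°C
2400 → 3200 m (saturated, 5.6°C/km): ΔT = -5.6 × 0.8 = -4.48°C → T = -10.11°C
3200 → 2100 m (dry descent, 9.7°C/km): ΔT = +9.7 × 1.1 = +10.67°C → T = 0.56°C

0.56°C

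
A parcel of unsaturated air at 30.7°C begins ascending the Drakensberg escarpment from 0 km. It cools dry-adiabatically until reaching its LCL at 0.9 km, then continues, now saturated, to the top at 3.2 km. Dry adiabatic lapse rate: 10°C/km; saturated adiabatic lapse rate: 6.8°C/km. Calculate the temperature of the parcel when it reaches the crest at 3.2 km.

0–900 m, dry: Δz = 0.9 km ⇒ ΔT = -9°C; T = 21.7°C
900–3200 m, saturated: Δz = 2.3 km ⇒ ΔT = -15.64°C; T = 6.06°C

6.06°C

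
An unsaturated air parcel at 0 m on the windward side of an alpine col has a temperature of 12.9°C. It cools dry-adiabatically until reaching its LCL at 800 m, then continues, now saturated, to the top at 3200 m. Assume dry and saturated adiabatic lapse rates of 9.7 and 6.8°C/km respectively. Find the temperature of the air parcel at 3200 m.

-11.18°C

0 → 800 m (dry, 9.7°C/km): ΔT = -9.7 × 0.8 = -7.76°C → T = 5.14°C
800 → 3200 m (saturated, 6.8°C/km): ΔT = -6.8 × 2.4 = -16.32°C → T = -11.18°C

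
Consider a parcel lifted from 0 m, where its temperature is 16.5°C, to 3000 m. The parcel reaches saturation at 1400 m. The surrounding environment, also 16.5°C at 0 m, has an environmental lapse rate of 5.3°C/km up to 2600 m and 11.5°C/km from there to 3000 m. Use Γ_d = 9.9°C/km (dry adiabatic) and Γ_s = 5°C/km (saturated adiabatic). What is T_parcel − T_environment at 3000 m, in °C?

-3.48°C (parcel cooler than environment)

Parcel:
  0 → 1400 m (dry, 9.9°C/km): ΔT = -9.9 × 1.4 = -13.86°C → T = 2.64°C
  1400 → 3000 m (saturated, 5°C/km): ΔT = -5 × 1.6 = -8°C → T = -5.36°C
Environment:
  0 → 2600 m (environment, lower layer, 5.3°C/km): ΔT = -5.3 × 2.6 = -13.78°C → T = 2.72°C
  2600 → 3000 m (environment, upper layer, 11.5°C/km): ΔT = -11.5 × 0.4 = -4.6°C → T = -1.88°C
T_parcel − T_env = -5.36 − (-1.88) = -3.48°C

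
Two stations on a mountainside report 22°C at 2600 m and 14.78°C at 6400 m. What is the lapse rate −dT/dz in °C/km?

Γ = −ΔT/Δz = (22 − 14.78) / (6400 − 2600) m
  = 7.22°C / 3.8 km = 1.9°C/km

1.9°C/km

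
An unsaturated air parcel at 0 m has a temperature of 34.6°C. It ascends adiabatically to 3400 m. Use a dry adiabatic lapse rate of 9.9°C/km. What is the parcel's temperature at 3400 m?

From 0 m to 3400 m (dry adiabatic): cools by 9.9 × 3.4 = 33.66°C, giving 0.94°C.

0.94°C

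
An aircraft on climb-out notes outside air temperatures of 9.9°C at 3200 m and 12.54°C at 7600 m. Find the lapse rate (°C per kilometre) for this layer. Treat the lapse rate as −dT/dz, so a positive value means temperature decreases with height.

Γ = −ΔT/Δz = (9.9 − 12.54) / (7600 − 3200) m
  = -2.64°C / 4.4 km = -0.6°C/km

-0.6°C/km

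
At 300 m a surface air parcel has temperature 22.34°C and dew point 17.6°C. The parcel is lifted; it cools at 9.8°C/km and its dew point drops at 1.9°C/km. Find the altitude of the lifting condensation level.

900 m

T and T_d converge at 9.8 − 1.9 = 7.9°C per km
Height above start = (22.34 − 17.6) / 7.9 = 0.6 km
LCL altitude = 300 m + 600 m = 900 m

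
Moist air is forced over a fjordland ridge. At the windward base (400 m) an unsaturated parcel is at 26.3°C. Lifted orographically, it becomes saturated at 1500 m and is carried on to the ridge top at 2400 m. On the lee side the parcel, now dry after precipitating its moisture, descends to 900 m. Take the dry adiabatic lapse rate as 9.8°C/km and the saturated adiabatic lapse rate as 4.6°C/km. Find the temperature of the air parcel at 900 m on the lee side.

26.08°C

From 400 m to 1500 m (dry): cools by 9.8 × 1.1 = 10.78°C, giving 15.52°C.
From 1500 m to 2400 m (saturated): cools by 4.6 × 0.9 = 4.14°C, giving 11.38°C.
From 2400 m to 900 m (dry descent): warms by 9.8 × 1.5 = 14.7°C, giving 26.08°C.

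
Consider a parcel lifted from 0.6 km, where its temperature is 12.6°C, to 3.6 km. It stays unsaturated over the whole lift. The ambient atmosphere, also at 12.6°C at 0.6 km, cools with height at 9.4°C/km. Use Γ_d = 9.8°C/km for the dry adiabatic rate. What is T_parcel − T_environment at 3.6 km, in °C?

Parcel:
  From 600 m to 3600 m (dry): cools by 9.8 × 3 = 29.4°C, giving -16.8°C.
Environment:
  From 600 m to 3600 m (environment): cools by 9.4 × 3 = 28.2°C, giving -15.6°C.
T_parcel − T_env = -16.8 − (-15.6) = -1.2°C

-1.2°C (parcel cooler than environment)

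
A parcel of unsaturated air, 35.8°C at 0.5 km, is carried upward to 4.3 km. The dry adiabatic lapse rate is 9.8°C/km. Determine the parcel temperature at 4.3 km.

From 500 m to 4300 m (dry adiabatic): cools by 9.8 × 3.8 = 37.24°C, giving -1.44°C.

-1.44°C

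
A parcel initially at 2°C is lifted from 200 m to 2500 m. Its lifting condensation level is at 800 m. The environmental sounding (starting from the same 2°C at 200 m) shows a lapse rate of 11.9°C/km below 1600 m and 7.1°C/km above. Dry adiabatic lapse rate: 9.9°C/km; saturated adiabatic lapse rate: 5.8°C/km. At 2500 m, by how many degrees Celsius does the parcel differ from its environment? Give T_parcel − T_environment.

+7.25°C (parcel warmer than environment)

Parcel:
  200–800 m, dry: Δz = 0.6 km ⇒ ΔT = -5.94°C; T = -3.94°C
  800–2500 m, saturated: Δz = 1.7 km ⇒ ΔT = -9.86°C; T = -13.8°C
Environment:
  200–1600 m, environment, lower layer: Δz = 1.4 km ⇒ ΔT = -16.66°C; T = -14.66°C
  1600–2500 m, environment, upper layer: Δz = 0.9 km ⇒ ΔT = -6.39°C; T = -21.05°C
T_parcel − T_env = -13.8 − (-21.05) = +7.25°C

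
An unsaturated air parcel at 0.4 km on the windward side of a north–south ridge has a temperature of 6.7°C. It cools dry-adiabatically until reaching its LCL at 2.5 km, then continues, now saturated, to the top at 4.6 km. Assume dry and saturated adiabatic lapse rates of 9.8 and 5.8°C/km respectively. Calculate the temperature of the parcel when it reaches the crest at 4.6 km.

400–2500 m, dry: Δz = 2.1 km ⇒ ΔT = -20.58°C; T = -13.88°C
2500–4600 m, saturated: Δz = 2.1 km ⇒ ΔT = -12.18°C; T = -26.06°C

-26.06°C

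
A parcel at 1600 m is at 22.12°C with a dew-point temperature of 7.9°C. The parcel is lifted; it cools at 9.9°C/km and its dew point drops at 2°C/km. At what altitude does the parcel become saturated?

3400 m

T and T_d converge at 9.9 − 2 = 7.9°C per km
Height above start = (22.12 − 7.9) / 7.9 = 1.8 km
LCL altitude = 1600 m + 1800 m = 3400 m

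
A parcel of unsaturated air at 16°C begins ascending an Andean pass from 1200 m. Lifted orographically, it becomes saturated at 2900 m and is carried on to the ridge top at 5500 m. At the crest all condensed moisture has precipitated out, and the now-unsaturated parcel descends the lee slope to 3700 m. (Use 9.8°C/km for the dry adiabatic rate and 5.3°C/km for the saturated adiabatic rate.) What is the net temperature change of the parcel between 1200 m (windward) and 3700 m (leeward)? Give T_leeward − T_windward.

-12.8°C

1200–2900 m, dry: Δz = 1.7 km ⇒ ΔT = -16.66°C; T = -0.66°C
2900–5500 m, saturated: Δz = 2.6 km ⇒ ΔT = -13.78°C; T = -14.44°C
5500–3700 m, dry descent: Δz = 1.8 km ⇒ ΔT = +17.64°C; T = 3.2°C
Net change vs windward start: 3.2 − 16 = -12.8°C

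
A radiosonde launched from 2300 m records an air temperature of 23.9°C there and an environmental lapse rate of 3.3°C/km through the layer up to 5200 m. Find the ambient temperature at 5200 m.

14.33°C

2300 → 5200 m (environmental, 3.3°C/km): ΔT = -3.3 × 2.9 = -9.57°C → T = 14.33°C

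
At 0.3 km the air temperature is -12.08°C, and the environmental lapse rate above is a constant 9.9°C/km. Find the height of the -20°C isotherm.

1.1 km

Height above start = (-12.08 − (-20)) / 9.9 = 0.8 km
Altitude = 300 m + 800 m = 1100 m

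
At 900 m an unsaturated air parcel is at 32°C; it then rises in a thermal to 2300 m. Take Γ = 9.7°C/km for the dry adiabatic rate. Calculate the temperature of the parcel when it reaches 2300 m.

900–2300 m, dry adiabatic: Δz = 1.4 km ⇒ ΔT = -13.58°C; T = 18.42°C

18.42°C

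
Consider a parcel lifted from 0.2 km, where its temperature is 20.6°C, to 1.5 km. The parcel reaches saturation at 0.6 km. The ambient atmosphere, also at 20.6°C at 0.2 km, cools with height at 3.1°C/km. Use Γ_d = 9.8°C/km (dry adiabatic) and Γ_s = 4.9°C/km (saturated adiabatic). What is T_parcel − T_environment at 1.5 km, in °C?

Parcel:
  200 → 600 m (dry, 9.8°C/km): ΔT = -9.8 × 0.4 = -3.92°C → T = 16.68°C
  600 → 1500 m (saturated, 4.9°C/km): ΔT = -4.9 × 0.9 = -4.41°C → T = 12.27°C
Environment:
  200 → 1500 m (environment, 3.1°C/km): ΔT = -3.1 × 1.3 = -4.03°C → T = 16.57°C
T_parcel − T_env = 12.27 − 16.57 = -4.3°C

-4.3°C (parcel cooler than environment)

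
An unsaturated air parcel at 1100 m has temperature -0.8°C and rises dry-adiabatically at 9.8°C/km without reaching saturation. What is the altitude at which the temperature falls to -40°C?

Height above start = (-0.8 − (-40)) / 9.8 = 4 km
Altitude = 1100 m + 4000 m = 5100 m

5100 m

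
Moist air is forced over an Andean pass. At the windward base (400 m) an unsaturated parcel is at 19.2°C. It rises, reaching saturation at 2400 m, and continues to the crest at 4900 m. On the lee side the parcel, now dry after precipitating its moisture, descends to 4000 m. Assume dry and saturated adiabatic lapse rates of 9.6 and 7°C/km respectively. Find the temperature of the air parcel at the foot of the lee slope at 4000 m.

From 400 m to 2400 m (dry): cools by 9.6 × 2 = 19.2°C, giving 0°C.
From 2400 m to 4900 m (saturated): cools by 7 × 2.5 = 17.5°C, giving -17.5°C.
From 4900 m to 4000 m (dry descent): warms by 9.6 × 0.9 = 8.64°C, giving -8.86°C.

-8.86°C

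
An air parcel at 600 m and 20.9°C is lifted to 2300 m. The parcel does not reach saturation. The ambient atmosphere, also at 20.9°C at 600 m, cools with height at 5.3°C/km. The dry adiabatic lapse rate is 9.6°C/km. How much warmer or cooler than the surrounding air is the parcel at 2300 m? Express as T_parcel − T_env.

Parcel:
  From 600 m to 2300 m (dry): cools by 9.6 × 1.7 = 16.32°C, giving 4.58°C.
Environment:
  From 600 m to 2300 m (environment): cools by 5.3 × 1.7 = 9.01°C, giving 11.89°C.
T_parcel − T_env = 4.58 − 11.89 = -7.31°C

-7.31°C (parcel cooler than environment)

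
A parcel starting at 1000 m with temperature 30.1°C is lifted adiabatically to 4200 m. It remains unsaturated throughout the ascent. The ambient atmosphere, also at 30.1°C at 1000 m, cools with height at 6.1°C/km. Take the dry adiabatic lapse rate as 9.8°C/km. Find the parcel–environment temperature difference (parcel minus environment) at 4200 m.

Parcel:
  From 1000 m to 4200 m (dry): cools by 9.8 × 3.2 = 31.36°C, giving -1.26°C.
Environment:
  From 1000 m to 4200 m (environment): cools by 6.1 × 3.2 = 19.52°C, giving 10.58°C.
T_parcel − T_env = -1.26 − 10.58 = -11.84°C

-11.84°C (parcel cooler than environment)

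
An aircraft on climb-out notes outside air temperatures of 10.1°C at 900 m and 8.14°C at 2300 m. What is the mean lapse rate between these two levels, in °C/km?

Γ = −ΔT/Δz = (10.1 − 8.14) / (2300 − 900) m
  = 1.96°C / 1.4 km = 1.4°C/km

1.4°C/km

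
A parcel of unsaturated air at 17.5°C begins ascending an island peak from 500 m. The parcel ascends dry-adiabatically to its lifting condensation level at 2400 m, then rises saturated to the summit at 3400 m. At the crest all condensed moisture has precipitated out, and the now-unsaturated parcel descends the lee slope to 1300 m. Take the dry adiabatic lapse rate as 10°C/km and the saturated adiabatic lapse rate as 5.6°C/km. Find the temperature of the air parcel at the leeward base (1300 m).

13.9°C

Dry to 2400 m: -10 × 1.9 km = -19°C, so T = -1.5°C.
Saturated to 3400 m: -5.6 × 1 km = -5.6°C, so T = -7.1°C.
Dry descent to 1300 m: +10 × 2.1 km = +21°C, so T = 13.9°C.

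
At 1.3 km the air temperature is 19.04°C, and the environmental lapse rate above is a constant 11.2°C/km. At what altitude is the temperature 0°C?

3 km

Height above start = (19.04 − 0) / 11.2 = 1.7 km
Altitude = 1300 m + 1700 m = 3000 m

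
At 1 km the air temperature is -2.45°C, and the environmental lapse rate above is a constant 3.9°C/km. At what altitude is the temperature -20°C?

5.5 km

Height above start = (-2.45 − (-20)) / 3.9 = 4.5 km
Altitude = 1000 m + 4500 m = 5500 m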